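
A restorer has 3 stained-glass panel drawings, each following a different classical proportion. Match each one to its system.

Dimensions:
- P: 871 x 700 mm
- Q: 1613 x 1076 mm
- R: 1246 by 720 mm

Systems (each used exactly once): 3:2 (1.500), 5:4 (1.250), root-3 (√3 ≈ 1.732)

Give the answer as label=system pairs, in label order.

P=5:4, Q=3:2, R=root-3

Ratios: P ≈ 1.244; Q ≈ 1.499; R ≈ 1.731.
Targets: 3:2 ≈ 1.500; 5:4 ≈ 1.250; root-3 ≈ 1.732.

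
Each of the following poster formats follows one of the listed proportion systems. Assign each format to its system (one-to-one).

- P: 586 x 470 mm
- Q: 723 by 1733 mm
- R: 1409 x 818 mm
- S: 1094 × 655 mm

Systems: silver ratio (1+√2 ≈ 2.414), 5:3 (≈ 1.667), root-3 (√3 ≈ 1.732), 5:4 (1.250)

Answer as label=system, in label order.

P=5:4, Q=silver ratio, R=root-3, S=5:3

Ratios: P ≈ 1.247; Q ≈ 2.397; R ≈ 1.722; S ≈ 1.670.
Targets: silver ratio ≈ 2.414; 5:3 ≈ 1.667; root-3 ≈ 1.732; 5:4 ≈ 1.250.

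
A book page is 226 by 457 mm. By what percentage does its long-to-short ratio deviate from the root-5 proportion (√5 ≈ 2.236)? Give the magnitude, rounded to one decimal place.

Ratio = 457 / 226 ≈ 2.0221.
Ideal root-5 ≈ 2.2361. |2.0221 − 2.2361| / 2.2361 ≈ 9.57% → 9.6%.

9.6%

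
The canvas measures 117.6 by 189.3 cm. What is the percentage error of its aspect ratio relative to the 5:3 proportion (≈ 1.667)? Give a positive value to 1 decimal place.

3.4%

Ratio = 189.3 / 117.6 ≈ 1.6097.
Ideal 5:3 ≈ 1.6667. |1.6097 − 1.6667| / 1.6667 ≈ 3.42% → 3.4%.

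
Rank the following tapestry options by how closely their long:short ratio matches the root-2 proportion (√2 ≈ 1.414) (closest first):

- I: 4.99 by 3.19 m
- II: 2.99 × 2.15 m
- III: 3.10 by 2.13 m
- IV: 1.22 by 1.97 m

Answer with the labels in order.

II, III, I, IV

I: 4.99/3.19 ≈ 1.564 → |1.564 − 1.414| = 0.150
II: 2.99/2.15 ≈ 1.391 → |1.391 − 1.414| = 0.023
III: 3.10/2.13 ≈ 1.455 → |1.455 − 1.414| = 0.041
IV: 1.97/1.22 ≈ 1.615 → |1.615 − 1.414| = 0.201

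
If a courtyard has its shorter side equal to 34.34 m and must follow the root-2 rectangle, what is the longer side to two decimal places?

48.56 m

root-2 ≈ 1.41421.
Longer side = 34.34 × 1.41421 ≈ 48.5640 → 48.56 m.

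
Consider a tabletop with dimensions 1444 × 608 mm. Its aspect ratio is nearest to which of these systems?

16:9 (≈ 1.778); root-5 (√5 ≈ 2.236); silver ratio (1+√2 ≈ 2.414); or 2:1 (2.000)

silver ratio

1444/608 ≈ 2.375. Nearest candidates are silver ratio (2.414, off by 0.039) and root-5 (2.236, off by 0.139).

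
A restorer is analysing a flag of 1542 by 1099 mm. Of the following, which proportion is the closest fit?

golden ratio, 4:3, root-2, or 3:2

root-2

1542/1099 ≈ 1.403. Nearest candidates are root-2 (1.414, off by 0.011) and 4:3 (1.333, off by 0.070).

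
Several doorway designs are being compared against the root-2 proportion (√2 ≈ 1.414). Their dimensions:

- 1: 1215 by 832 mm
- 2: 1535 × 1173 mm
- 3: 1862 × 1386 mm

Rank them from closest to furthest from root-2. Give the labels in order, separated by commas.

1, 3, 2

Ratios: 1 = 1215 / 832 ≈ 1.460; 2 = 1535 / 1173 ≈ 1.309; 3 = 1862 / 1386 ≈ 1.343.
|Δ from 1.414|: 1 0.046; 2 0.105; 3 0.071.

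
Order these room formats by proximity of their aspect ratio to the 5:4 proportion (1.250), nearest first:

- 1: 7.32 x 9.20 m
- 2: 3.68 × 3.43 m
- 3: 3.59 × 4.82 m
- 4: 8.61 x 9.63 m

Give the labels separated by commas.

Ratios: 1 = 9.20 / 7.32 ≈ 1.257; 2 = 3.68 / 3.43 ≈ 1.073; 3 = 4.82 / 3.59 ≈ 1.343; 4 = 9.63 / 8.61 ≈ 1.118.
|Δ from 1.250|: 1 0.007; 2 0.177; 3 0.093; 4 0.132.

1, 3, 4, 2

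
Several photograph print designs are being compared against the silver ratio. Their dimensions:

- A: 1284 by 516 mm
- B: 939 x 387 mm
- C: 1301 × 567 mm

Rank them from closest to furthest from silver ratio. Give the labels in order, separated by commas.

B, A, C

A: 1284/516 ≈ 2.488 → |2.488 − 2.414| = 0.074
B: 939/387 ≈ 2.426 → |2.426 − 2.414| = 0.012
C: 1301/567 ≈ 2.295 → |2.295 − 2.414| = 0.119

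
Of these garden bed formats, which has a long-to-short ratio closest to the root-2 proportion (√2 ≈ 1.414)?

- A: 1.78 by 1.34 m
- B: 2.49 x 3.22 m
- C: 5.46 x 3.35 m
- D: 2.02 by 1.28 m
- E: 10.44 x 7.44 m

E

Target root-2 ≈ 1.414.
A: 1.328 (Δ0.086)  B: 1.293 (Δ0.121)  C: 1.630 (Δ0.216)  D: 1.578 (Δ0.164)  E: 1.403 (Δ0.011)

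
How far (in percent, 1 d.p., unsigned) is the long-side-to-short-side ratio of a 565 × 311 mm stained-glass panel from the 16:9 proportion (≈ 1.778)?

2.2%

Ratio = 565 / 311 ≈ 1.8167.
Ideal 16:9 ≈ 1.7778. |1.8167 − 1.7778| / 1.7778 ≈ 2.19% → 2.2%.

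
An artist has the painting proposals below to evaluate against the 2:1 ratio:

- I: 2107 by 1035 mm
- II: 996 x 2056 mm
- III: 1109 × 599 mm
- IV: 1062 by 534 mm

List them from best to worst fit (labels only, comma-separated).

IV, I, II, III

Ratios: I = 2107 / 1035 ≈ 2.036; II = 2056 / 996 ≈ 2.064; III = 1109 / 599 ≈ 1.851; IV = 1062 / 534 ≈ 1.989.
|Δ from 2.000|: I 0.036; II 0.064; III 0.149; IV 0.011.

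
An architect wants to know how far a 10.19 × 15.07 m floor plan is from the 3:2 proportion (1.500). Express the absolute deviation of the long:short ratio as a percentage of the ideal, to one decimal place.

1.4%

Ratio = 15.07 / 10.19 ≈ 1.4789.
Ideal 3:2 = 1.5000. |1.4789 − 1.5000| / 1.5000 ≈ 1.41% → 1.4%.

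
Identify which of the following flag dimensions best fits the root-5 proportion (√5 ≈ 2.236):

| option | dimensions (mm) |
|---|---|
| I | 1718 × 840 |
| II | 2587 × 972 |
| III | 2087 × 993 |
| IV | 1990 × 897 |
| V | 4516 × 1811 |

Target root-5 ≈ 2.236.
I: 2.045 (Δ0.191)  II: 2.662 (Δ0.426)  III: 2.102 (Δ0.134)  IV: 2.219 (Δ0.017)  V: 2.494 (Δ0.258)

IV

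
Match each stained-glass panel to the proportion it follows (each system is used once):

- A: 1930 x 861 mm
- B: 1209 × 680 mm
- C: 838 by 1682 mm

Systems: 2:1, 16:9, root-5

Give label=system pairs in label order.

A=root-5, B=16:9, C=2:1

Ratios: A ≈ 2.242; B ≈ 1.778; C ≈ 2.007.
Targets: 2:1 ≈ 2.000; 16:9 ≈ 1.778; root-5 ≈ 2.236.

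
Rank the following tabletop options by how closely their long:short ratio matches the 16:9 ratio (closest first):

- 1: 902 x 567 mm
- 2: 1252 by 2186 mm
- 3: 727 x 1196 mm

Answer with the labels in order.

2, 3, 1

Ratios: 1 = 902 / 567 ≈ 1.591; 2 = 2186 / 1252 ≈ 1.746; 3 = 1196 / 727 ≈ 1.645.
|Δ from 1.778|: 1 0.187; 2 0.032; 3 0.133.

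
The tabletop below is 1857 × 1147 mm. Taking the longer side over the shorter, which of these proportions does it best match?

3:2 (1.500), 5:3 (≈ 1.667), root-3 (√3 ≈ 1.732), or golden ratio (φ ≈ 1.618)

Ratio = 1857 / 1147 ≈ 1.619.
Distances: 3:2 1.500 (Δ 0.119); 5:3 1.667 (Δ 0.048); root-3 1.732 (Δ 0.113); golden ratio 1.618 (Δ 0.001).

golden ratio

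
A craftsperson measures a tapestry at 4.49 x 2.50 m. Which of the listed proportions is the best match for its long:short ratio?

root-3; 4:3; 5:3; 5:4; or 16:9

16:9

Ratio = 4.49 / 2.50 ≈ 1.796.
Distances: root-3 1.732 (Δ 0.064); 4:3 1.333 (Δ 0.463); 5:3 1.667 (Δ 0.129); 5:4 1.250 (Δ 0.546); 16:9 1.778 (Δ 0.018).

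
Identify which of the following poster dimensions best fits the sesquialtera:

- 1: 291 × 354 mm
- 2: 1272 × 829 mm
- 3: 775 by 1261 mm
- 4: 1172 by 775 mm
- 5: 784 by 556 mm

4

Target 3:2 ≈ 1.500.
1: 1.216 (Δ0.284)  2: 1.534 (Δ0.034)  3: 1.627 (Δ0.127)  4: 1.512 (Δ0.012)  5: 1.410 (Δ0.090)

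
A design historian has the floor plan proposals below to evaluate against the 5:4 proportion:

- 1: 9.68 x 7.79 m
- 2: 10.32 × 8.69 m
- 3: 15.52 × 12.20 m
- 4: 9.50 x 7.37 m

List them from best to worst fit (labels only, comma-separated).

1, 3, 4, 2

Ratios: 1 = 9.68 / 7.79 ≈ 1.243; 2 = 10.32 / 8.69 ≈ 1.188; 3 = 15.52 / 12.20 ≈ 1.272; 4 = 9.50 / 7.37 ≈ 1.289.
|Δ from 1.250|: 1 0.007; 2 0.062; 3 0.022; 4 0.039.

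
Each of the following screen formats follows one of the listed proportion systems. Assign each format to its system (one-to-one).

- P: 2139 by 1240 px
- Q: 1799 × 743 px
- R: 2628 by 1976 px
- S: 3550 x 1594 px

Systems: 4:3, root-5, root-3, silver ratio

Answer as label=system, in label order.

Ratios: P ≈ 1.725; Q ≈ 2.421; R ≈ 1.330; S ≈ 2.227.
Targets: 4:3 ≈ 1.333; root-5 ≈ 2.236; root-3 ≈ 1.732; silver ratio ≈ 2.414.

P=root-3, Q=silver ratio, R=4:3, S=root-5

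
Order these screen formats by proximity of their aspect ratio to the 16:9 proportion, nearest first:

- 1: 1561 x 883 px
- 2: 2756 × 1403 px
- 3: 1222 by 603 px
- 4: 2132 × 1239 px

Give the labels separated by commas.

1, 4, 2, 3

Ratios: 1 = 1561 / 883 ≈ 1.768; 2 = 2756 / 1403 ≈ 1.964; 3 = 1222 / 603 ≈ 2.027; 4 = 2132 / 1239 ≈ 1.721.
|Δ from 1.778|: 1 0.010; 2 0.186; 3 0.249; 4 0.057.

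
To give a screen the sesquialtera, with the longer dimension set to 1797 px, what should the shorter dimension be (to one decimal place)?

3:2 = 1.50000.
Shorter side = 1797 ÷ 1.50000 ≈ 1198.000 → 1198.0 px.

1198.0 px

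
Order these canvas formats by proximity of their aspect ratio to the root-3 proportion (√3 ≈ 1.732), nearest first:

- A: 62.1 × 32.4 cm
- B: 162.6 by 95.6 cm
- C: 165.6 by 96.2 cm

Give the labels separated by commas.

Ratios: A = 62.1 / 32.4 ≈ 1.917; B = 162.6 / 95.6 ≈ 1.701; C = 165.6 / 96.2 ≈ 1.721.
|Δ from 1.732|: A 0.185; B 0.031; C 0.011.

C, B, A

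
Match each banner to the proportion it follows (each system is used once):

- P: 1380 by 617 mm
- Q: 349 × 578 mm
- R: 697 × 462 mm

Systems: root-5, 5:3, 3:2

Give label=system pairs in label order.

Ratios: P ≈ 2.237; Q ≈ 1.656; R ≈ 1.509.
Targets: root-5 ≈ 2.236; 5:3 ≈ 1.667; 3:2 ≈ 1.500.

P=root-5, Q=5:3, R=3:2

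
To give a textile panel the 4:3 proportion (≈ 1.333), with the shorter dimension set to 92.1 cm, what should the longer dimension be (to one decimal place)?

4:3 ≈ 1.33333.
Longer side = 92.1 × 1.33333 ≈ 122.800 → 122.8 cm.

122.8 cm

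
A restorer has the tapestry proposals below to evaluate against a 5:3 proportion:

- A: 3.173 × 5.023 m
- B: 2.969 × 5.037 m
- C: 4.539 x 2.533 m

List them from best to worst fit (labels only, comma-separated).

B, A, C

Ratios: A = 5.023 / 3.173 ≈ 1.583; B = 5.037 / 2.969 ≈ 1.697; C = 4.539 / 2.533 ≈ 1.792.
|Δ from 1.667|: A 0.084; B 0.030; C 0.125.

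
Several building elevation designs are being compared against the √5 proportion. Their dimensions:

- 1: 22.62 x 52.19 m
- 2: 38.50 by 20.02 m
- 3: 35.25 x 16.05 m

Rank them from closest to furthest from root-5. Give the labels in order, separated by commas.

3, 1, 2

Ratios: 1 = 52.19 / 22.62 ≈ 2.307; 2 = 38.50 / 20.02 ≈ 1.923; 3 = 35.25 / 16.05 ≈ 2.196.
|Δ from 2.236|: 1 0.071; 2 0.313; 3 0.040.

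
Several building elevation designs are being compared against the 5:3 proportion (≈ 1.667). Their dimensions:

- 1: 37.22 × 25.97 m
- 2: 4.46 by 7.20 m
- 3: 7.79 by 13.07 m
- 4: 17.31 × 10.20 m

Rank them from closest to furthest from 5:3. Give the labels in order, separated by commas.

3, 4, 2, 1

Ratios: 1 = 37.22 / 25.97 ≈ 1.433; 2 = 7.20 / 4.46 ≈ 1.614; 3 = 13.07 / 7.79 ≈ 1.678; 4 = 17.31 / 10.20 ≈ 1.697.
|Δ from 1.667|: 1 0.234; 2 0.053; 3 0.011; 4 0.030.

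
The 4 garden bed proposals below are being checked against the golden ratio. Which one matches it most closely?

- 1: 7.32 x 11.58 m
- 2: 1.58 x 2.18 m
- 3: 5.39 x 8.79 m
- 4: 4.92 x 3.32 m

3

Target golden ratio ≈ 1.618.
1: 1.582 (Δ0.036)  2: 1.380 (Δ0.238)  3: 1.631 (Δ0.013)  4: 1.482 (Δ0.136)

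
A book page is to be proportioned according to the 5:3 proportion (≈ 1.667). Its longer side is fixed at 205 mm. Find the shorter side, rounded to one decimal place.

5:3 ≈ 1.66667.
Shorter side = 205 ÷ 1.66667 ≈ 123.000 → 123.0 mm.

123.0 mm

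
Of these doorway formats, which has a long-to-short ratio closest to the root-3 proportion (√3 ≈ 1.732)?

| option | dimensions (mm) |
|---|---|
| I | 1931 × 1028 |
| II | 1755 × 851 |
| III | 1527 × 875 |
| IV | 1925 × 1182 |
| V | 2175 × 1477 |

Ratios (long/short): I ≈ 1.878; II ≈ 2.062; III ≈ 1.745; IV ≈ 1.629; V ≈ 1.473.
root-3 ≈ 1.732; option III is nearest (Δ 0.013).

III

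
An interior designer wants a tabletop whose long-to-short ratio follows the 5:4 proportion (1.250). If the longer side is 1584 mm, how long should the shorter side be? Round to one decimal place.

1267.2 mm

5:4 = 1.25000.
Shorter side = 1584 ÷ 1.25000 ≈ 1267.200 → 1267.2 mm.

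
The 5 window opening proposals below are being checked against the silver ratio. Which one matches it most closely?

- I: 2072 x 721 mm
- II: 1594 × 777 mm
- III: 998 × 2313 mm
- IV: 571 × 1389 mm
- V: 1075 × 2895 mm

Target silver ratio ≈ 2.414.
I: 2.874 (Δ0.460)  II: 2.051 (Δ0.363)  III: 2.318 (Δ0.096)  IV: 2.433 (Δ0.019)  V: 2.693 (Δ0.279)

IV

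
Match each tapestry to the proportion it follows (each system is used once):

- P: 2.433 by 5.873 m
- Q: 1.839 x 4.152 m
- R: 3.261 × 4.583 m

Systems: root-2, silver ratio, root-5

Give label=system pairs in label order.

Ratios: P ≈ 2.414; Q ≈ 2.258; R ≈ 1.405.
Targets: root-2 ≈ 1.414; silver ratio ≈ 2.414; root-5 ≈ 2.236.

P=silver ratio, Q=root-5, R=root-2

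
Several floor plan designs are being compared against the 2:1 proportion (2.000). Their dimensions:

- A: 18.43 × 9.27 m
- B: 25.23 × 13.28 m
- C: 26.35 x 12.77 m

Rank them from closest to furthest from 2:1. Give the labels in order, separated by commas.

Ratios: A = 18.43 / 9.27 ≈ 1.988; B = 25.23 / 13.28 ≈ 1.900; C = 26.35 / 12.77 ≈ 2.063.
|Δ from 2.000|: A 0.012; B 0.100; C 0.063.

A, C, B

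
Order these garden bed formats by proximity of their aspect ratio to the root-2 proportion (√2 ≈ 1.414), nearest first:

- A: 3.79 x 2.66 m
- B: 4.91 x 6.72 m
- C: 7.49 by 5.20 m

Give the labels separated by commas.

A, C, B

A: 3.79/2.66 ≈ 1.425 → |1.425 − 1.414| = 0.011
B: 6.72/4.91 ≈ 1.369 → |1.369 − 1.414| = 0.045
C: 7.49/5.20 ≈ 1.440 → |1.440 − 1.414| = 0.026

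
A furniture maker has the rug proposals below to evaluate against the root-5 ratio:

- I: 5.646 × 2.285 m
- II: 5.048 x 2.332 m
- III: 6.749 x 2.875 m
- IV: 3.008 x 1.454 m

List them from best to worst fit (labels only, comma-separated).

Ratios: I = 5.646 / 2.285 ≈ 2.471; II = 5.048 / 2.332 ≈ 2.165; III = 6.749 / 2.875 ≈ 2.347; IV = 3.008 / 1.454 ≈ 2.069.
|Δ from 2.236|: I 0.235; II 0.071; III 0.111; IV 0.167.

II, III, IV, I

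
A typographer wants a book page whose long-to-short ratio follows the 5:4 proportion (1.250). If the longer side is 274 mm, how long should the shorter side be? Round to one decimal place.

5:4 = 1.25000.
Shorter side = 274 ÷ 1.25000 ≈ 219.200 → 219.2 mm.

219.2 mm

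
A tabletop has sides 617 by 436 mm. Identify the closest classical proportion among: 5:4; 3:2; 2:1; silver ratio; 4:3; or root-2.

root-2

Ratio = 617 / 436 ≈ 1.415.
Distances: 5:4 1.250 (Δ 0.165); 3:2 1.500 (Δ 0.085); 2:1 2.000 (Δ 0.585); silver ratio 2.414 (Δ 0.999); 4:3 1.333 (Δ 0.082); root-2 1.414 (Δ 0.001).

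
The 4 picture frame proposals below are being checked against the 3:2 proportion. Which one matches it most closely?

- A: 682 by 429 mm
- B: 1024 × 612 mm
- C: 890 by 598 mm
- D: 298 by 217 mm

C

Target 3:2 ≈ 1.500.
A: 1.590 (Δ0.090)  B: 1.673 (Δ0.173)  C: 1.488 (Δ0.012)  D: 1.373 (Δ0.127)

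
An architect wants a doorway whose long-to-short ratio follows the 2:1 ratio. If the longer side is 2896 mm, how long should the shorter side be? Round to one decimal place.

2:1 = 2.00000.
Shorter side = 2896 ÷ 2.00000 ≈ 1448.000 → 1448.0 mm.

1448.0 mm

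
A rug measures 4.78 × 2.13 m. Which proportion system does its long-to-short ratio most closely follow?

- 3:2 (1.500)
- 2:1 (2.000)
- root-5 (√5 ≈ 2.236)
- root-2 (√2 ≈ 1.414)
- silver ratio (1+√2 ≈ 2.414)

4.78/2.13 ≈ 2.244. Nearest candidates are root-5 (2.236, off by 0.008) and silver ratio (2.414, off by 0.170).

root-5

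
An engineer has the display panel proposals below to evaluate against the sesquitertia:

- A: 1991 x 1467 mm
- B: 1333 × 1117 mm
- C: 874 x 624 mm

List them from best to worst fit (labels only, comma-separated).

A, C, B

Ratios: A = 1991 / 1467 ≈ 1.357; B = 1333 / 1117 ≈ 1.193; C = 874 / 624 ≈ 1.401.
|Δ from 1.333|: A 0.024; B 0.140; C 0.068.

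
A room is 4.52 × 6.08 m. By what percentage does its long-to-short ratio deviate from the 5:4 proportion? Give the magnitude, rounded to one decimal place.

7.6%

Ratio = 6.08 / 4.52 ≈ 1.3451.
Ideal 5:4 = 1.2500. |1.3451 − 1.2500| / 1.2500 ≈ 7.61% → 7.6%.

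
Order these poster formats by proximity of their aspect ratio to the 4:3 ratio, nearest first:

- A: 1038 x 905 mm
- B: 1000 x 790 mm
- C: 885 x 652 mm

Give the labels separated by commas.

Ratios: A = 1038 / 905 ≈ 1.147; B = 1000 / 790 ≈ 1.266; C = 885 / 652 ≈ 1.357.
|Δ from 1.333|: A 0.186; B 0.067; C 0.024.

C, B, A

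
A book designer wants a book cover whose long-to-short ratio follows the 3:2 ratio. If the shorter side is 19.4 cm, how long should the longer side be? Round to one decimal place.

3:2 = 1.50000.
Longer side = 19.4 × 1.50000 ≈ 29.100 → 29.1 cm.

29.1 cm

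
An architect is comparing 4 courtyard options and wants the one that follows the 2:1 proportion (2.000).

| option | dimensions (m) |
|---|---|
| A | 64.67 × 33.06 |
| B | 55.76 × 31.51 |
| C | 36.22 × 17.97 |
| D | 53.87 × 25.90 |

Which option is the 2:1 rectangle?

Ratios (long/short): A ≈ 1.956; B ≈ 1.770; C ≈ 2.016; D ≈ 2.080.
2:1 ≈ 2.000; option C is nearest (Δ 0.016).

C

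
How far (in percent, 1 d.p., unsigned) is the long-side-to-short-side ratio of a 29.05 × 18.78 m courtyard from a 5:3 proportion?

Ratio = 29.05 / 18.78 ≈ 1.5469.
Ideal 5:3 ≈ 1.6667. |1.5469 − 1.6667| / 1.6667 ≈ 7.19% → 7.2%.

7.2%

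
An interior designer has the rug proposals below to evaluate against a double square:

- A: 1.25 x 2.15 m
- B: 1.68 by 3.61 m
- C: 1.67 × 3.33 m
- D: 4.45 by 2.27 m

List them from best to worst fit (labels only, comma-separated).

Ratios: A = 2.15 / 1.25 ≈ 1.720; B = 3.61 / 1.68 ≈ 2.149; C = 3.33 / 1.67 ≈ 1.994; D = 4.45 / 2.27 ≈ 1.960.
|Δ from 2.000|: A 0.280; B 0.149; C 0.006; D 0.040.

C, D, B, A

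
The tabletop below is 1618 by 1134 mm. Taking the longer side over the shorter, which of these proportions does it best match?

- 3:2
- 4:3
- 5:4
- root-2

root-2

Ratio = 1618 / 1134 ≈ 1.427.
Distances: 3:2 1.500 (Δ 0.073); 4:3 1.333 (Δ 0.094); 5:4 1.250 (Δ 0.177); root-2 1.414 (Δ 0.013).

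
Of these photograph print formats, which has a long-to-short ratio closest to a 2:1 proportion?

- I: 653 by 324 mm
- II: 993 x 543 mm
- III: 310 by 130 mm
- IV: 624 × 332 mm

Ratios (long/short): I ≈ 2.015; II ≈ 1.829; III ≈ 2.385; IV ≈ 1.880.
2:1 ≈ 2.000; option I is nearest (Δ 0.015).

I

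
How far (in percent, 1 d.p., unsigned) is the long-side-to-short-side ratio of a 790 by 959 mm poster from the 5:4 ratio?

Ratio = 959 / 790 ≈ 1.2139.
Ideal 5:4 = 1.2500. |1.2139 − 1.2500| / 1.2500 ≈ 2.89% → 2.9%.

2.9%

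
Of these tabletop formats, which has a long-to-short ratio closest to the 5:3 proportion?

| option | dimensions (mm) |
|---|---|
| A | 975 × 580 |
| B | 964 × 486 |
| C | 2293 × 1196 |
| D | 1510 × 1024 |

Target 5:3 ≈ 1.667.
A: 1.681 (Δ0.014)  B: 1.984 (Δ0.317)  C: 1.917 (Δ0.250)  D: 1.475 (Δ0.192)

A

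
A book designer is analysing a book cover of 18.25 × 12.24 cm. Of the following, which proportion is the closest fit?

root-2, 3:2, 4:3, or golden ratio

3:2

Ratio = 18.25 / 12.24 ≈ 1.491.
Distances: root-2 1.414 (Δ 0.077); 3:2 1.500 (Δ 0.009); 4:3 1.333 (Δ 0.158); golden ratio 1.618 (Δ 0.127).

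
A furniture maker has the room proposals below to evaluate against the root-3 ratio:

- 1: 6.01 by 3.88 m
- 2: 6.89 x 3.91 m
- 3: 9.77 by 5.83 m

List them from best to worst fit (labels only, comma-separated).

Ratios: 1 = 6.01 / 3.88 ≈ 1.549; 2 = 6.89 / 3.91 ≈ 1.762; 3 = 9.77 / 5.83 ≈ 1.676.
|Δ from 1.732|: 1 0.183; 2 0.030; 3 0.056.

2, 3, 1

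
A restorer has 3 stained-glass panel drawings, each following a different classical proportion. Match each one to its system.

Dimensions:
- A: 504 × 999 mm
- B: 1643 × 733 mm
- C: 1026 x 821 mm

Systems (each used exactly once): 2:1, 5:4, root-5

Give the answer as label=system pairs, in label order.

A = 999/504 ≈ 1.982 → 2:1 (2.000)
B = 1643/733 ≈ 2.241 → root-5 (2.236)
C = 1026/821 ≈ 1.250 → 5:4 (1.250)

A=2:1, B=root-5, C=5:4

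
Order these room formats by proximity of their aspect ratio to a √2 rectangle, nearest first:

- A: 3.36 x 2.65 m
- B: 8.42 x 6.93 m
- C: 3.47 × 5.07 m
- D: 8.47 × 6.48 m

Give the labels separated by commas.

C, D, A, B

A: 3.36/2.65 ≈ 1.268 → |1.268 − 1.414| = 0.146
B: 8.42/6.93 ≈ 1.215 → |1.215 − 1.414| = 0.199
C: 5.07/3.47 ≈ 1.461 → |1.461 − 1.414| = 0.047
D: 8.47/6.48 ≈ 1.307 → |1.307 − 1.414| = 0.107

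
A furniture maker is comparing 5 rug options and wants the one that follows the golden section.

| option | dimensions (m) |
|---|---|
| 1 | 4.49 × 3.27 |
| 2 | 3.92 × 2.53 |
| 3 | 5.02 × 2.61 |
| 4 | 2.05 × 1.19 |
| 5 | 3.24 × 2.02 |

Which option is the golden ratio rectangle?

Ratios (long/short): 1 ≈ 1.373; 2 ≈ 1.549; 3 ≈ 1.923; 4 ≈ 1.723; 5 ≈ 1.604.
golden ratio ≈ 1.618; option 5 is nearest (Δ 0.014).

5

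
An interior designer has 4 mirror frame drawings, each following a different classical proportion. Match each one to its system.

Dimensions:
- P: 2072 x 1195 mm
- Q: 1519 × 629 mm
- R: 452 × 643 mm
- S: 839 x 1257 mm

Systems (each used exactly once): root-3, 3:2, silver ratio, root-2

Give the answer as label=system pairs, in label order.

P=root-3, Q=silver ratio, R=root-2, S=3:2

Ratios: P ≈ 1.734; Q ≈ 2.415; R ≈ 1.423; S ≈ 1.498.
Targets: root-3 ≈ 1.732; 3:2 ≈ 1.500; silver ratio ≈ 2.414; root-2 ≈ 1.414.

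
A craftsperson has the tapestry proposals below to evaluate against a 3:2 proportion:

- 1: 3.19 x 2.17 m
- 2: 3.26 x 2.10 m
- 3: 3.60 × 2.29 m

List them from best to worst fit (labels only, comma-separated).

1: 3.19/2.17 ≈ 1.470 → |1.470 − 1.500| = 0.030
2: 3.26/2.10 ≈ 1.552 → |1.552 − 1.500| = 0.052
3: 3.60/2.29 ≈ 1.572 → |1.572 − 1.500| = 0.072

1, 2, 3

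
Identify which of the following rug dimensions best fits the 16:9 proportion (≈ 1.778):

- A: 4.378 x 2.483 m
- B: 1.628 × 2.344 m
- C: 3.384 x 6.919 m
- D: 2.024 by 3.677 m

Target 16:9 ≈ 1.778.
A: 1.763 (Δ0.015)  B: 1.440 (Δ0.338)  C: 2.045 (Δ0.267)  D: 1.817 (Δ0.039)

A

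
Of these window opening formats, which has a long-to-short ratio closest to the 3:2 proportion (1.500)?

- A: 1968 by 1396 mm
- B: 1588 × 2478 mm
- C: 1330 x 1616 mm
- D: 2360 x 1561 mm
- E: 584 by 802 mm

Ratios (long/short): A ≈ 1.410; B ≈ 1.560; C ≈ 1.215; D ≈ 1.512; E ≈ 1.373.
3:2 ≈ 1.500; option D is nearest (Δ 0.012).

D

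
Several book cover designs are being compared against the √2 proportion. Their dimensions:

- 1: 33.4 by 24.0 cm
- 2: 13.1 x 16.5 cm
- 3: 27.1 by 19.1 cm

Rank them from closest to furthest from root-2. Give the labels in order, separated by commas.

Ratios: 1 = 33.4 / 24.0 ≈ 1.392; 2 = 16.5 / 13.1 ≈ 1.260; 3 = 27.1 / 19.1 ≈ 1.419.
|Δ from 1.414|: 1 0.022; 2 0.154; 3 0.005.

3, 1, 2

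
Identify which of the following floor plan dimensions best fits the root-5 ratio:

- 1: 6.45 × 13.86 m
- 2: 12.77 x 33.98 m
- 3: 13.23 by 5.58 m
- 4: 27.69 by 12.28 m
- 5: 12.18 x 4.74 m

4

Ratios (long/short): 1 ≈ 2.149; 2 ≈ 2.661; 3 ≈ 2.371; 4 ≈ 2.255; 5 ≈ 2.570.
root-5 ≈ 2.236; option 4 is nearest (Δ 0.019).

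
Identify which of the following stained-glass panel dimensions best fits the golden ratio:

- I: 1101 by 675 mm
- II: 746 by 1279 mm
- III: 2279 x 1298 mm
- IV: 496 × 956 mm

I

Target golden ratio ≈ 1.618.
I: 1.631 (Δ0.013)  II: 1.714 (Δ0.096)  III: 1.756 (Δ0.138)  IV: 1.927 (Δ0.309)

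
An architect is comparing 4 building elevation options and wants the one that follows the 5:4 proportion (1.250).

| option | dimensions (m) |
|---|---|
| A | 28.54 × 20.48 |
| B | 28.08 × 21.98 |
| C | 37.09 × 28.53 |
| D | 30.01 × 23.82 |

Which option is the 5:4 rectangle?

Target 5:4 ≈ 1.250.
A: 1.394 (Δ0.144)  B: 1.278 (Δ0.028)  C: 1.300 (Δ0.050)  D: 1.260 (Δ0.010)

D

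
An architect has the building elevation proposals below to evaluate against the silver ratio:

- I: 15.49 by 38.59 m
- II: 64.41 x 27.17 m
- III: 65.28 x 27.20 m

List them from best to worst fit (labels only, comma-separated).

III, II, I

I: 38.59/15.49 ≈ 2.491 → |2.491 − 2.414| = 0.077
II: 64.41/27.17 ≈ 2.371 → |2.371 − 2.414| = 0.043
III: 65.28/27.20 ≈ 2.400 → |2.400 − 2.414| = 0.014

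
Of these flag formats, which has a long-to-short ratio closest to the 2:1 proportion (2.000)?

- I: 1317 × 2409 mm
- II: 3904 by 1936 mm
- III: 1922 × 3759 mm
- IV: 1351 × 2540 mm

II

Ratios (long/short): I ≈ 1.829; II ≈ 2.017; III ≈ 1.956; IV ≈ 1.880.
2:1 ≈ 2.000; option II is nearest (Δ 0.017).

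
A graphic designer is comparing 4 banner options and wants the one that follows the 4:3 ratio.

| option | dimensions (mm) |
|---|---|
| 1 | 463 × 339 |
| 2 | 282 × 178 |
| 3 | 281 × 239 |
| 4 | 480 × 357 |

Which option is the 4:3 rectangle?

4

Ratios (long/short): 1 ≈ 1.366; 2 ≈ 1.584; 3 ≈ 1.176; 4 ≈ 1.345.
4:3 ≈ 1.333; option 4 is nearest (Δ 0.012).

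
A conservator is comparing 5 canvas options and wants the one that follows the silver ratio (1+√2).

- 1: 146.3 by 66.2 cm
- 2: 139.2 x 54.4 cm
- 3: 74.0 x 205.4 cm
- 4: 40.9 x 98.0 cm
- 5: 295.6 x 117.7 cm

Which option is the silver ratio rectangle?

4

Ratios (long/short): 1 ≈ 2.210; 2 ≈ 2.559; 3 ≈ 2.776; 4 ≈ 2.396; 5 ≈ 2.511.
silver ratio ≈ 2.414; option 4 is nearest (Δ 0.018).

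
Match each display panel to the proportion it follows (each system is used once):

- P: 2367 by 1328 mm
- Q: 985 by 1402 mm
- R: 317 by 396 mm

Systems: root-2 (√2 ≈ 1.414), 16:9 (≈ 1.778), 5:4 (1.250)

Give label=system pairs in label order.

Ratios: P ≈ 1.782; Q ≈ 1.423; R ≈ 1.249.
Targets: root-2 ≈ 1.414; 16:9 ≈ 1.778; 5:4 ≈ 1.250.

P=16:9, Q=root-2, R=5:4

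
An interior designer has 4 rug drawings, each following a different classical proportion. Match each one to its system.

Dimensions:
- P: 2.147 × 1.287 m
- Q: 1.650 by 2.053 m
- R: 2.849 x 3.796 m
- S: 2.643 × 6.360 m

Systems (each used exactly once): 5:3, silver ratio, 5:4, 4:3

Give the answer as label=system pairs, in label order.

Ratios: P ≈ 1.668; Q ≈ 1.244; R ≈ 1.332; S ≈ 2.406.
Targets: 5:3 ≈ 1.667; silver ratio ≈ 2.414; 5:4 ≈ 1.250; 4:3 ≈ 1.333.

P=5:3, Q=5:4, R=4:3, S=silver ratio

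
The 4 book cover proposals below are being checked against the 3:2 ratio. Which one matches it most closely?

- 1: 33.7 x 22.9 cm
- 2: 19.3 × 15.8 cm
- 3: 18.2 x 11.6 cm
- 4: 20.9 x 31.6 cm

Ratios (long/short): 1 ≈ 1.472; 2 ≈ 1.222; 3 ≈ 1.569; 4 ≈ 1.512.
3:2 ≈ 1.500; option 4 is nearest (Δ 0.012).

4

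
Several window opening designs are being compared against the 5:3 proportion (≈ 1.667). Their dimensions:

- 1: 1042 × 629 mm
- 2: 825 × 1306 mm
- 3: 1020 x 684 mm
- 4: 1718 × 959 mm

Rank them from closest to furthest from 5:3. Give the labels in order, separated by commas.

Ratios: 1 = 1042 / 629 ≈ 1.657; 2 = 1306 / 825 ≈ 1.583; 3 = 1020 / 684 ≈ 1.491; 4 = 1718 / 959 ≈ 1.791.
|Δ from 1.667|: 1 0.010; 2 0.084; 3 0.176; 4 0.124.

1, 2, 4, 3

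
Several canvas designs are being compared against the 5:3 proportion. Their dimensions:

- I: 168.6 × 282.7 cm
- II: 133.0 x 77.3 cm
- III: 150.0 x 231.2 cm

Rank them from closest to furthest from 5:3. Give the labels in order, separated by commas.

I, II, III

I: 282.7/168.6 ≈ 1.677 → |1.677 − 1.667| = 0.010
II: 133.0/77.3 ≈ 1.721 → |1.721 − 1.667| = 0.054
III: 231.2/150.0 ≈ 1.541 → |1.541 − 1.667| = 0.126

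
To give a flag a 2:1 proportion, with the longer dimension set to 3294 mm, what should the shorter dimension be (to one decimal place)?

2:1 = 2.00000.
Shorter side = 3294 ÷ 2.00000 ≈ 1647.000 → 1647.0 mm.

1647.0 mm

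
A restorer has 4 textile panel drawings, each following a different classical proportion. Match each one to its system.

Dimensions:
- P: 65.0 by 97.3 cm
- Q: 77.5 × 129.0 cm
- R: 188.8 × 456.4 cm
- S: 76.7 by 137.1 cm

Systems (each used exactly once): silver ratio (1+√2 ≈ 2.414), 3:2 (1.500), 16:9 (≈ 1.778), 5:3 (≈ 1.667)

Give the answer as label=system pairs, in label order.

Ratios: P ≈ 1.497; Q ≈ 1.665; R ≈ 2.417; S ≈ 1.787.
Targets: silver ratio ≈ 2.414; 3:2 ≈ 1.500; 16:9 ≈ 1.778; 5:3 ≈ 1.667.

P=3:2, Q=5:3, R=silver ratio, S=16:9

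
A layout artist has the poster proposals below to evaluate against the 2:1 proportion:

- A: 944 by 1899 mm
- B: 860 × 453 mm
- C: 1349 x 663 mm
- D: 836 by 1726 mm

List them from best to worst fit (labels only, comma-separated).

A, C, D, B

Ratios: A = 1899 / 944 ≈ 2.012; B = 860 / 453 ≈ 1.898; C = 1349 / 663 ≈ 2.035; D = 1726 / 836 ≈ 2.065.
|Δ from 2.000|: A 0.012; B 0.102; C 0.035; D 0.065.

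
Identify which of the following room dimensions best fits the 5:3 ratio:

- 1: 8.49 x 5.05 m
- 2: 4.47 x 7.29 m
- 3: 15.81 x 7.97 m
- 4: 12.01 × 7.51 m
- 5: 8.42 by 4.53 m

1

Target 5:3 ≈ 1.667.
1: 1.681 (Δ0.014)  2: 1.631 (Δ0.036)  3: 1.984 (Δ0.317)  4: 1.599 (Δ0.068)  5: 1.859 (Δ0.192)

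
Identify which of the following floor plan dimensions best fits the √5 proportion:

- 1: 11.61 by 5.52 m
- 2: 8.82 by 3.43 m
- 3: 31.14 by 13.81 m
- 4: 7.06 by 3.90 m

Ratios (long/short): 1 ≈ 2.103; 2 ≈ 2.571; 3 ≈ 2.255; 4 ≈ 1.810.
root-5 ≈ 2.236; option 3 is nearest (Δ 0.019).

3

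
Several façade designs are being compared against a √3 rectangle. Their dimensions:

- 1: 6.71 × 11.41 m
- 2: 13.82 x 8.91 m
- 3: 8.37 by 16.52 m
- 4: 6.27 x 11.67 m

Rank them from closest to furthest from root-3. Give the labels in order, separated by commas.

1, 4, 2, 3

1: 11.41/6.71 ≈ 1.700 → |1.700 − 1.732| = 0.032
2: 13.82/8.91 ≈ 1.551 → |1.551 − 1.732| = 0.181
3: 16.52/8.37 ≈ 1.974 → |1.974 − 1.732| = 0.242
4: 11.67/6.27 ≈ 1.861 → |1.861 − 1.732| = 0.129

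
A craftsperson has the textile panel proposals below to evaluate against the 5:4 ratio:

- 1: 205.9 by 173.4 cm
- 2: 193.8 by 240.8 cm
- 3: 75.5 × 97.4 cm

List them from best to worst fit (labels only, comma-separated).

1: 205.9/173.4 ≈ 1.187 → |1.187 − 1.250| = 0.063
2: 240.8/193.8 ≈ 1.243 → |1.243 − 1.250| = 0.007
3: 97.4/75.5 ≈ 1.290 → |1.290 − 1.250| = 0.040

2, 3, 1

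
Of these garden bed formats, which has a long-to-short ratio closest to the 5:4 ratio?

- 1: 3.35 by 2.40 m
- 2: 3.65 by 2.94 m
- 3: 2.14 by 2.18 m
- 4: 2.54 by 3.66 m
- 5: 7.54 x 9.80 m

2

Target 5:4 ≈ 1.250.
1: 1.396 (Δ0.146)  2: 1.241 (Δ0.009)  3: 1.019 (Δ0.231)  4: 1.441 (Δ0.191)  5: 1.300 (Δ0.050)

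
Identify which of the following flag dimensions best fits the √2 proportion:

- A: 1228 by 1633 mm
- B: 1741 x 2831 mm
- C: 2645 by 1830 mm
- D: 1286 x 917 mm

Ratios (long/short): A ≈ 1.330; B ≈ 1.626; C ≈ 1.445; D ≈ 1.402.
root-2 ≈ 1.414; option D is nearest (Δ 0.012).

D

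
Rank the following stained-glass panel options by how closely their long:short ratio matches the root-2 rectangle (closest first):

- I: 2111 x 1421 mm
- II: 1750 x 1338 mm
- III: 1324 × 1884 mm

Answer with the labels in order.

III, I, II

Ratios: I = 2111 / 1421 ≈ 1.486; II = 1750 / 1338 ≈ 1.308; III = 1884 / 1324 ≈ 1.423.
|Δ from 1.414|: I 0.072; II 0.106; III 0.009.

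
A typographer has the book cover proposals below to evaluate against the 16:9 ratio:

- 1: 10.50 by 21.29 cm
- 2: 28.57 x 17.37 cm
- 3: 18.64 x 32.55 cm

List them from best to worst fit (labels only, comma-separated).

3, 2, 1

1: 21.29/10.50 ≈ 2.028 → |2.028 − 1.778| = 0.250
2: 28.57/17.37 ≈ 1.645 → |1.645 − 1.778| = 0.133
3: 32.55/18.64 ≈ 1.746 → |1.746 − 1.778| = 0.032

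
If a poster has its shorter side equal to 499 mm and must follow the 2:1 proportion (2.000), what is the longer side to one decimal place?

998.0 mm

2:1 = 2.00000.
Longer side = 499 × 2.00000 ≈ 998.000 → 998.0 mm.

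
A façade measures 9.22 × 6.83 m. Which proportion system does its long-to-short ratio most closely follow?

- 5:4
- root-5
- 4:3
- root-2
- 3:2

9.22/6.83 ≈ 1.350. Nearest candidates are 4:3 (1.333, off by 0.017) and root-2 (1.414, off by 0.064).

4:3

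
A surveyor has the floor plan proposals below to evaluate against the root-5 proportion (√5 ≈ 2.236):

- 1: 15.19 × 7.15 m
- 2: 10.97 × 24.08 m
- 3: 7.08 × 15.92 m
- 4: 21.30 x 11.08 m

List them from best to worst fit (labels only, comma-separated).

1: 15.19/7.15 ≈ 2.124 → |2.124 − 2.236| = 0.112
2: 24.08/10.97 ≈ 2.195 → |2.195 − 2.236| = 0.041
3: 15.92/7.08 ≈ 2.249 → |2.249 − 2.236| = 0.013
4: 21.30/11.08 ≈ 1.922 → |1.922 − 2.236| = 0.314

3, 2, 1, 4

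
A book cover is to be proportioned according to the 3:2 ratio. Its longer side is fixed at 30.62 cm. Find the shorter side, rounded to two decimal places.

3:2 = 1.50000.
Shorter side = 30.62 ÷ 1.50000 ≈ 20.4133 → 20.41 cm.

20.41 cm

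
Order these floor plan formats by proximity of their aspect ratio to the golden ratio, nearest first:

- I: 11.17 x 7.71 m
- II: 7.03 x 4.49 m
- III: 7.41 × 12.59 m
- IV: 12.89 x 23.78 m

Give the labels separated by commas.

II, III, I, IV

Ratios: I = 11.17 / 7.71 ≈ 1.449; II = 7.03 / 4.49 ≈ 1.566; III = 12.59 / 7.41 ≈ 1.699; IV = 23.78 / 12.89 ≈ 1.845.
|Δ from 1.618|: I 0.169; II 0.052; III 0.081; IV 0.227.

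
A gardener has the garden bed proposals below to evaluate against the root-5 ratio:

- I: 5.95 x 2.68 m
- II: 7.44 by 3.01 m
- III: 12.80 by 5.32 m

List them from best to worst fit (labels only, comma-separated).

Ratios: I = 5.95 / 2.68 ≈ 2.220; II = 7.44 / 3.01 ≈ 2.472; III = 12.80 / 5.32 ≈ 2.406.
|Δ from 2.236|: I 0.016; II 0.236; III 0.170.

I, III, II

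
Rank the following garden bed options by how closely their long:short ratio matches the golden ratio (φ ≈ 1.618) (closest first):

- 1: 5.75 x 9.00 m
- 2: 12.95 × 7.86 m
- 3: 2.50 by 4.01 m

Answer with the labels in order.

1: 9.00/5.75 ≈ 1.565 → |1.565 − 1.618| = 0.053
2: 12.95/7.86 ≈ 1.648 → |1.648 − 1.618| = 0.030
3: 4.01/2.50 ≈ 1.604 → |1.604 − 1.618| = 0.014

3, 2, 1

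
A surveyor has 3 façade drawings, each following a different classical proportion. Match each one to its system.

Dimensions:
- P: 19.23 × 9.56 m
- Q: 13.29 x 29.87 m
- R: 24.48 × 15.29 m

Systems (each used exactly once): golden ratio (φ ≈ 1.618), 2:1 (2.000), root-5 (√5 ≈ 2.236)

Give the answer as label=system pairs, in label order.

P=2:1, Q=root-5, R=golden ratio

Ratios: P ≈ 2.012; Q ≈ 2.248; R ≈ 1.601.
Targets: golden ratio ≈ 1.618; 2:1 ≈ 2.000; root-5 ≈ 2.236.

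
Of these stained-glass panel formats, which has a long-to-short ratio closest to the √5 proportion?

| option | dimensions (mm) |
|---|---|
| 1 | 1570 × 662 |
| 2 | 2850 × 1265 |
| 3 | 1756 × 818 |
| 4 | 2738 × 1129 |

Ratios (long/short): 1 ≈ 2.372; 2 ≈ 2.253; 3 ≈ 2.147; 4 ≈ 2.425.
root-5 ≈ 2.236; option 2 is nearest (Δ 0.017).

2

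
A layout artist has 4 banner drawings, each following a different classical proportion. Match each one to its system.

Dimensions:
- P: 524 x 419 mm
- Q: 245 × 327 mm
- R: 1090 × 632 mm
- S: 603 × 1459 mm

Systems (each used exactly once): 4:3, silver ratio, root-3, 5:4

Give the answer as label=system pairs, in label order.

P=5:4, Q=4:3, R=root-3, S=silver ratio

Ratios: P ≈ 1.251; Q ≈ 1.335; R ≈ 1.725; S ≈ 2.420.
Targets: 4:3 ≈ 1.333; silver ratio ≈ 2.414; root-3 ≈ 1.732; 5:4 ≈ 1.250.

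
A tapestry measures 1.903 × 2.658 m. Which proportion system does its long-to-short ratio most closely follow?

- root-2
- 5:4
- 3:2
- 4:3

2.658/1.903 ≈ 1.397. Nearest candidates are root-2 (1.414, off by 0.017) and 4:3 (1.333, off by 0.064).

root-2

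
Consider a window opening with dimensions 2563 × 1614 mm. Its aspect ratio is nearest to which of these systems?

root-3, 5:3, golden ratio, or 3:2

2563/1614 ≈ 1.588. Nearest candidates are golden ratio (1.618, off by 0.030) and 5:3 (1.667, off by 0.079).

golden ratio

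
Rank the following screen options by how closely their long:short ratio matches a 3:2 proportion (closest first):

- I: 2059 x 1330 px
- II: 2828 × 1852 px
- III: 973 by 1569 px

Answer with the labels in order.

I: 2059/1330 ≈ 1.548 → |1.548 − 1.500| = 0.048
II: 2828/1852 ≈ 1.527 → |1.527 − 1.500| = 0.027
III: 1569/973 ≈ 1.613 → |1.613 − 1.500| = 0.113

II, I, III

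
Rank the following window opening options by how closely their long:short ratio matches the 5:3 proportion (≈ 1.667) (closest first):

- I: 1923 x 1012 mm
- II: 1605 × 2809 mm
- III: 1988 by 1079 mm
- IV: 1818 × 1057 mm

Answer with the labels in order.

IV, II, III, I

Ratios: I = 1923 / 1012 ≈ 1.900; II = 2809 / 1605 ≈ 1.750; III = 1988 / 1079 ≈ 1.842; IV = 1818 / 1057 ≈ 1.720.
|Δ from 1.667|: I 0.233; II 0.083; III 0.175; IV 0.053.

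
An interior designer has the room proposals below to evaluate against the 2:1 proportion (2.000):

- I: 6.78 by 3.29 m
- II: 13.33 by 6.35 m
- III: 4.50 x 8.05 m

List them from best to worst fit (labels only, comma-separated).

I, II, III

Ratios: I = 6.78 / 3.29 ≈ 2.061; II = 13.33 / 6.35 ≈ 2.099; III = 8.05 / 4.50 ≈ 1.789.
|Δ from 2.000|: I 0.061; II 0.099; III 0.211.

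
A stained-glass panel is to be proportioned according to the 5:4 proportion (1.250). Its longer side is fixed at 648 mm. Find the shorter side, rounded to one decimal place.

518.4 mm

5:4 = 1.25000.
Shorter side = 648 ÷ 1.25000 ≈ 518.400 → 518.4 mm.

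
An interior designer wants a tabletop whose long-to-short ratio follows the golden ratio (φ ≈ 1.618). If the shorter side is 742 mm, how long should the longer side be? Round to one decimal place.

1200.6 mm

golden ratio ≈ 1.61803.
Longer side = 742 × 1.61803 ≈ 1200.578 → 1200.6 mm.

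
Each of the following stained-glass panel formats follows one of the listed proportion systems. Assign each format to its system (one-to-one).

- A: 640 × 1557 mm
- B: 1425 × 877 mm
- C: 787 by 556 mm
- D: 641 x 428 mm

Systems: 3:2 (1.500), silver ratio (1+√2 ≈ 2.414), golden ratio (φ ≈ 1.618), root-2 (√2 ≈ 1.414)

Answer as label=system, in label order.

A=silver ratio, B=golden ratio, C=root-2, D=3:2

A = 1557/640 ≈ 2.433 → silver ratio (2.414)
B = 1425/877 ≈ 1.625 → golden ratio (1.618)
C = 787/556 ≈ 1.415 → root-2 (1.414)
D = 641/428 ≈ 1.498 → 3:2 (1.500)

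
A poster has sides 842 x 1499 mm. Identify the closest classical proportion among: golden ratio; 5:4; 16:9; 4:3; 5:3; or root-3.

16:9

1499/842 ≈ 1.780. Nearest candidates are 16:9 (1.778, off by 0.002) and root-3 (1.732, off by 0.048).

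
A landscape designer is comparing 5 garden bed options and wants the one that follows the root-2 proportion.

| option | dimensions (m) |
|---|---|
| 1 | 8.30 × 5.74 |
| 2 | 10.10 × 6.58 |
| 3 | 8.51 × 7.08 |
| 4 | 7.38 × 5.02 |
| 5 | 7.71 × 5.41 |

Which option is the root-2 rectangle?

5

Ratios (long/short): 1 ≈ 1.446; 2 ≈ 1.535; 3 ≈ 1.202; 4 ≈ 1.470; 5 ≈ 1.425.
root-2 ≈ 1.414; option 5 is nearest (Δ 0.011).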